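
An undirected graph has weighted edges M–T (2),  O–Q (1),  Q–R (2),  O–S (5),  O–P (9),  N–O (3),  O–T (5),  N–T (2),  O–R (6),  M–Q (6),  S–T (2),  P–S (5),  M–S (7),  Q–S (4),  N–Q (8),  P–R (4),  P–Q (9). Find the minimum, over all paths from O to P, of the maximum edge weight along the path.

4

Some routes from O to P:
O-N-T-S-Q-R-P: max(3, 2, 2, 4, 2, 4) = 4
O-Q-R-P: max(1, 2, 4) = 4
O-T-S-Q-R-P: max(5, 2, 4, 2, 4) = 5
Best route has worst link 4.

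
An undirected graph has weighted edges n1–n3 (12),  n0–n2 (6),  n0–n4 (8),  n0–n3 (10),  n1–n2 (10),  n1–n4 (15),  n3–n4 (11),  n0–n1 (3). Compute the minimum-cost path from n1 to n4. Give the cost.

11

Some routes from n1 to n4:
n1 → n3 → n4: 12 + 11 = 23
n1 → n4: 15
n1 → n0 → n4: 3 + 8 = 11
The minimum is 11.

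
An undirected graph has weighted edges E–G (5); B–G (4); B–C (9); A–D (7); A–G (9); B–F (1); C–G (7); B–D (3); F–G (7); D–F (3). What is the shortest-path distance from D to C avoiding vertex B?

17

Candidate routes:
D → A → G → C: 7 + 9 + 7 = 23
D → F → G → C: 3 + 7 + 7 = 17
Best route has total 17.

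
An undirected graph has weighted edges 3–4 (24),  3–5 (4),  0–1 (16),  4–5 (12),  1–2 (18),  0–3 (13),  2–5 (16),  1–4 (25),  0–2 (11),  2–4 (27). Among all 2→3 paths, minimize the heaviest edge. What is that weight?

13

Some routes from 2 to 3:
2 → 0 → 3: max(11, 13) = 13
2 → 1 → 0 → 3: max(18, 16, 13) = 18
2 → 5 → 3: max(16, 4) = 16
2 → 1 → 4 → 3: max(18, 25, 24) = 25
2 → 5 → 4 → 3: max(16, 12, 24) = 24
2 → 1 → 4 → 5 → 3: max(18, 25, 12, 4) = 25
Smallest bottleneck: 13.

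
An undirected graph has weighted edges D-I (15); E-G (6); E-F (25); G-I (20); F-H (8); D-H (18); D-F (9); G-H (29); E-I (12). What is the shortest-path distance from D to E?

27

Checking several routes:
D-H-F-E: 18 + 8 + 25 = 51
D-I-G-E: 15 + 20 + 6 = 41
D-F-H-G-E: 9 + 8 + 29 + 6 = 52
D-I-E: 15 + 12 = 27
D-F-E: 9 + 25 = 34
The minimum is 27.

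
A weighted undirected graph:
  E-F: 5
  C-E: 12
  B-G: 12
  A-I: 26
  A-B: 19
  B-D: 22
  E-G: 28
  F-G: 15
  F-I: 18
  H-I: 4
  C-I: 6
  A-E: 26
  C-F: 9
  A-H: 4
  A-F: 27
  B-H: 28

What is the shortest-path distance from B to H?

23

Comparing a few candidate routes:
B - A - H: 19 + 4 = 23
B - G - F - C - I - H: 12 + 15 + 9 + 6 + 4 = 46
B - A - I - H: 19 + 26 + 4 = 49
B - H: 28
Shortest: 23.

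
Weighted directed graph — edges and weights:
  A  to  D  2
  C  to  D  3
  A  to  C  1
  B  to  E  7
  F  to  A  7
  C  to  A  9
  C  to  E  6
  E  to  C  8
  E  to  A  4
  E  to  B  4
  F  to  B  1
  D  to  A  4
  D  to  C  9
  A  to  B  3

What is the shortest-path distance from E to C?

5

Paths from E to C:
E -> C: 8
E -> A -> D -> C: 4 + 2 + 9 = 15
E -> A -> C: 4 + 1 = 5
Best route has total 5.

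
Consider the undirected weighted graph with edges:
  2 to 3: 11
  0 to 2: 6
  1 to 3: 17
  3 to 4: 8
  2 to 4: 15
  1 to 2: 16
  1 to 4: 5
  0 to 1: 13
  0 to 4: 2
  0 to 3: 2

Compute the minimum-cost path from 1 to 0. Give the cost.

7

Checking several routes:
1 - 0: 13
1 - 3 - 0: 17 + 2 = 19
1 - 4 - 0: 5 + 2 = 7
1 - 4 - 3 - 0: 5 + 8 + 2 = 15
Best route has total 7.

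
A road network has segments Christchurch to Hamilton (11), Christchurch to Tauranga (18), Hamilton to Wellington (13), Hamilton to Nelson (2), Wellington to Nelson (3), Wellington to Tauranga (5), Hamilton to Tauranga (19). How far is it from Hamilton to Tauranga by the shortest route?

10

Comparing a few candidate routes:
Hamilton - Wellington - Tauranga: 13 + 5 = 18
Hamilton - Nelson - Wellington - Tauranga: 2 + 3 + 5 = 10
Hamilton - Tauranga: 19
Best route has total 10 km.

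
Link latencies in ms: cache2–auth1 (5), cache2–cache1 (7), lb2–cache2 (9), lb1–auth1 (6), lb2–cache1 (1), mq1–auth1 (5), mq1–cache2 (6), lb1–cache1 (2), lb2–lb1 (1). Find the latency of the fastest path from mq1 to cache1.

13

Some routes from mq1 to cache1:
mq1 - auth1 - lb1 - lb2 - cache1: 5 + 6 + 1 + 1 = 13
mq1 - auth1 - cache2 - cache1: 5 + 5 + 7 = 17
mq1 - auth1 - lb1 - cache1: 5 + 6 + 2 = 13
mq1 - cache2 - cache1: 6 + 7 = 13
mq1 - cache2 - lb2 - cache1: 6 + 9 + 1 = 16
Best route has total 13 ms.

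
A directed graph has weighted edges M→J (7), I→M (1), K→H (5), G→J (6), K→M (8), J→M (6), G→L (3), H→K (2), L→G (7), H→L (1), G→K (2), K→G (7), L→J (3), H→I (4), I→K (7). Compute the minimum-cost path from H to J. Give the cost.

Comparing a few candidate routes:
H - L - J: 1 + 3 = 4
H - I - M - J: 4 + 1 + 7 = 12
H - L - G - J: 1 + 7 + 6 = 14
H - K - G - L - J: 2 + 7 + 3 + 3 = 15
Best route has total 4.

4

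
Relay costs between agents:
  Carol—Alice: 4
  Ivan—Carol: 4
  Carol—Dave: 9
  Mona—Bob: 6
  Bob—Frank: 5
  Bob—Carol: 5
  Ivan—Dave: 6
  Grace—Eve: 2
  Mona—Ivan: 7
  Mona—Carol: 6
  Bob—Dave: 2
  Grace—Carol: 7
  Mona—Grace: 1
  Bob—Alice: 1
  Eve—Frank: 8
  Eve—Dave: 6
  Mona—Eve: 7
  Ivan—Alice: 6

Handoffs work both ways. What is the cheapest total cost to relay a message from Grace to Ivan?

Checking several routes:
Grace -> Eve -> Dave -> Ivan: 2 + 6 + 6 = 14
Grace -> Mona -> Ivan: 1 + 7 = 8
Grace -> Mona -> Bob -> Alice -> Ivan: 1 + 6 + 1 + 6 = 14
Grace -> Carol -> Ivan: 7 + 4 = 11
Grace -> Mona -> Carol -> Ivan: 1 + 6 + 4 = 11
Best route has total 8.

8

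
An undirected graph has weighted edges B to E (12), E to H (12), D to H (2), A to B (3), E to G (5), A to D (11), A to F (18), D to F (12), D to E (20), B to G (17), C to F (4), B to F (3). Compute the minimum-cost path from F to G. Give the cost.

Comparing a few candidate routes:
F - D - H - E - G: 12 + 2 + 12 + 5 = 31
F - D - E - G: 12 + 20 + 5 = 37
F - B - E - G: 3 + 12 + 5 = 20
F - B - A - D - H - E - G: 3 + 3 + 11 + 2 + 12 + 5 = 36
F - B - G: 3 + 17 = 20
Best route has total 20.

20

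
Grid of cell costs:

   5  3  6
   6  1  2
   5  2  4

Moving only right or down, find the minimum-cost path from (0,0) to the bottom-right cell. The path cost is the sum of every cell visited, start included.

15

Best path: (0,0)→(0,1)→(1,1)→(1,2)→(2,2)
Cost: 5 + 3 + 1 + 2 + 4 = 15
For comparison, the top-then-right route costs 20.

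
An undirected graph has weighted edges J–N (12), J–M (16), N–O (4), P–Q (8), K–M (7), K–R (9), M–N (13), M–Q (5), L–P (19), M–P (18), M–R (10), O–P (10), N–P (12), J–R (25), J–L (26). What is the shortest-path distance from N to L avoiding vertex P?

38

Comparing a few candidate routes:
N - M - J - L: 13 + 16 + 26 = 55
N - M - R - J - L: 13 + 10 + 25 + 26 = 74
N - J - L: 12 + 26 = 38
Best route has total 38.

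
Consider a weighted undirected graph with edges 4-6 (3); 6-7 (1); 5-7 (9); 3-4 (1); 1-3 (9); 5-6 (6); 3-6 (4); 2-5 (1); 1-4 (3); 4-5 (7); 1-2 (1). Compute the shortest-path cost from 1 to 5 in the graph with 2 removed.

Some routes from 1 to 5 avoiding 2:
1 → 4 → 5: 3 + 7 = 10
1 → 4 → 6 → 5: 3 + 3 + 6 = 12
1 → 4 → 6 → 7 → 5: 3 + 3 + 1 + 9 = 16
1 → 4 → 3 → 6 → 5: 3 + 1 + 4 + 6 = 14
Shortest: 10.

10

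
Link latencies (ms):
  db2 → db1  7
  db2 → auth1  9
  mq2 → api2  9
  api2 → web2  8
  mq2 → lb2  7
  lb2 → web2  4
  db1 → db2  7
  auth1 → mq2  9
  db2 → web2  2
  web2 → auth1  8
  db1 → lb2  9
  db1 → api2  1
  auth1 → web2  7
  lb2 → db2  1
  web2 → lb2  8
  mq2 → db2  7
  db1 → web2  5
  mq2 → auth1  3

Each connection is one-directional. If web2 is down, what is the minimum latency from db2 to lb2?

Paths from db2 to lb2 avoiding web2:
db2-auth1-mq2-lb2: 9 + 9 + 7 = 25
db2-db1-lb2: 7 + 9 = 16
Shortest: 16 ms.

16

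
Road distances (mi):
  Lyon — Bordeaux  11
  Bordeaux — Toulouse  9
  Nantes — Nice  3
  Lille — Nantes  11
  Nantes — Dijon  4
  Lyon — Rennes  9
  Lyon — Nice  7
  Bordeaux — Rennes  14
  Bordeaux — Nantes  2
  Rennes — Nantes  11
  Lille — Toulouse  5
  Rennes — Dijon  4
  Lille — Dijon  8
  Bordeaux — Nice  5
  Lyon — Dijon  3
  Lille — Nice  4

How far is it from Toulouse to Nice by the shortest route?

Checking several routes:
Toulouse→Bordeaux→Nantes→Nice: 9 + 2 + 3 = 14
Toulouse→Lille→Dijon→Nantes→Nice: 5 + 8 + 4 + 3 = 20
Toulouse→Bordeaux→Nice: 9 + 5 = 14
Toulouse→Lille→Nantes→Nice: 5 + 11 + 3 = 19
Toulouse→Lille→Nice: 5 + 4 = 9
Best route has total 9 mi.

9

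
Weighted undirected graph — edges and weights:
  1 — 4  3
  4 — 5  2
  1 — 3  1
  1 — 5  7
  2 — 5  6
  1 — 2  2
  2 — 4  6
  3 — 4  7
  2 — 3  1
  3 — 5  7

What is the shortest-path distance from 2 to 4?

A few of the 2→4 routes:
2 - 1 - 4: 2 + 3 = 5
2 - 5 - 4: 6 + 2 = 8
2 - 3 - 1 - 4: 1 + 1 + 3 = 5
2 - 4: 6
2 - 3 - 4: 1 + 7 = 8
2 - 1 - 3 - 4: 2 + 1 + 7 = 10
The minimum is 5.

5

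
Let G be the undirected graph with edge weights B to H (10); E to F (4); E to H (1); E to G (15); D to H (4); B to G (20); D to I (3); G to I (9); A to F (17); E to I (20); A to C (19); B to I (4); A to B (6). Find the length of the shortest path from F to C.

36

Checking several routes:
F → E → H → B → A → C: 4 + 1 + 10 + 6 + 19 = 40
F → E → I → B → A → C: 4 + 20 + 4 + 6 + 19 = 53
F → E → H → D → I → B → A → C: 4 + 1 + 4 + 3 + 4 + 6 + 19 = 41
F → A → C: 17 + 19 = 36
The minimum is 36.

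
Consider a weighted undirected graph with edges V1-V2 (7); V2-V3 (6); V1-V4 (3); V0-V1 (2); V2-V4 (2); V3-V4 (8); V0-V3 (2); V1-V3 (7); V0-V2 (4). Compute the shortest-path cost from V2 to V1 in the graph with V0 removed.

5

Some routes from V2 to V1 avoiding V0:
V2 - V3 - V1: 6 + 7 = 13
V2 - V4 - V1: 2 + 3 = 5
V2 - V1: 7
Best route has total 5.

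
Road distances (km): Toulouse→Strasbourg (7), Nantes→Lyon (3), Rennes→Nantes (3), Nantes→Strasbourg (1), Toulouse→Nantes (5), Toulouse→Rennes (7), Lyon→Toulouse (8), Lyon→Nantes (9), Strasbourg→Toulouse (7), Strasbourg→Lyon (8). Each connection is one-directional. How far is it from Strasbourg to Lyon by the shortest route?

8

Routes from Strasbourg to Lyon:
Strasbourg - Toulouse - Nantes - Lyon: 7 + 5 + 3 = 15
Strasbourg - Toulouse - Rennes - Nantes - Lyon: 7 + 7 + 3 + 3 = 20
Strasbourg - Lyon: 8
The minimum is 8 km.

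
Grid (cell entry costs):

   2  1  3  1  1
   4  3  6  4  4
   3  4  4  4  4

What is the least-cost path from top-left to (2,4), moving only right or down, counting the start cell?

Cheapest: [0,0] -> [0,1] -> [0,2] -> [0,3] -> [0,4] -> [1,4] -> [2,4]
  2 + 1 + 3 + 1 + 1 + 4 + 4 = 16

16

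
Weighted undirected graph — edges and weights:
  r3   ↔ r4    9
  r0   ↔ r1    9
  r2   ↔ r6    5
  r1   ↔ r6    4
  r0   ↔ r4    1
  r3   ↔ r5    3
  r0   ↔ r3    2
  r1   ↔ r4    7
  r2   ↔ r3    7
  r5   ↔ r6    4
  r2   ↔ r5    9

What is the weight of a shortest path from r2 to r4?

10

Some routes from r2 to r4:
r2 - r6 - r1 - r4: 5 + 4 + 7 = 16
r2 - r5 - r3 - r0 - r4: 9 + 3 + 2 + 1 = 15
r2 - r6 - r5 - r3 - r0 - r4: 5 + 4 + 3 + 2 + 1 = 15
r2 - r3 - r0 - r4: 7 + 2 + 1 = 10
The minimum is 10.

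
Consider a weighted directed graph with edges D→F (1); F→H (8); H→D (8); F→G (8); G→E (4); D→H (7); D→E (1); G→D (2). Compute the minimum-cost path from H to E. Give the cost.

9

Candidate routes:
H -> D -> F -> G -> E: 8 + 1 + 8 + 4 = 21
H -> D -> E: 8 + 1 = 9
The minimum is 9.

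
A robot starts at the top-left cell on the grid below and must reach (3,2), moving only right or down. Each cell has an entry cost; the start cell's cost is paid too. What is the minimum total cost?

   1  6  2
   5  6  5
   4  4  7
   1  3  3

Path [0,0]→[1,0]→[2,0]→[3,0]→[3,1]→[3,2]: 1 + 5 + 4 + 1 + 3 + 3 = 17.
For comparison, the top-then-right route costs 24.

17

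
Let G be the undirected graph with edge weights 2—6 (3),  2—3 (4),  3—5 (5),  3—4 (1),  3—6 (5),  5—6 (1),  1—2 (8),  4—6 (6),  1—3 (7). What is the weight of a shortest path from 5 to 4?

Checking several routes:
5 → 6 → 3 → 4: 1 + 5 + 1 = 7
5 → 6 → 4: 1 + 6 = 7
5 → 3 → 4: 5 + 1 = 6
Best route has total 6.

6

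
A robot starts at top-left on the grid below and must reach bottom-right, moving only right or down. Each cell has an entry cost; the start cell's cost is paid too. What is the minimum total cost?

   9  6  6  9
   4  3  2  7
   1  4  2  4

24

One optimal route is r0c0 → r1c0 → r1c1 → r1c2 → r2c2 → r2c3.
Its cost is 9 + 4 + 3 + 2 + 2 + 4 = 24.
For comparison, the top-then-right route costs 41.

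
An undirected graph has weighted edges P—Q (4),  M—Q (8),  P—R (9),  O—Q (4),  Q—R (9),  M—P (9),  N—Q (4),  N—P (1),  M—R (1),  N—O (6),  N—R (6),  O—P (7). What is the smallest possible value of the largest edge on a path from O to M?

Comparing a few candidate routes:
O - Q - N - R - M: max(4, 4, 6, 1) = 6
O - P - Q - N - R - M: max(7, 4, 4, 6, 1) = 7
O - N - R - M: max(6, 6, 1) = 6
O - Q - P - N - R - M: max(4, 4, 1, 6, 1) = 6
The minimum achievable maximum is 6.

6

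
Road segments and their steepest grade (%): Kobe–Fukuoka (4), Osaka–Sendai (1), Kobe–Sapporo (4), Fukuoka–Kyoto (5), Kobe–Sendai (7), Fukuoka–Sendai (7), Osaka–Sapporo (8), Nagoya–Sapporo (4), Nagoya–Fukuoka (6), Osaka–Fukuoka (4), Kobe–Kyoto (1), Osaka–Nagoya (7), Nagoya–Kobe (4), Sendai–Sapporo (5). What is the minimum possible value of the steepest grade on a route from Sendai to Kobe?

Checking several routes:
Sendai→Sapporo→Kobe: max(5, 4) = 5
Sendai→Osaka→Fukuoka→Kobe: max(1, 4, 4) = 4
Sendai→Sapporo→Nagoya→Fukuoka→Kyoto→Kobe: max(5, 4, 6, 5, 1) = 6
Sendai→Osaka→Fukuoka→Kyoto→Kobe: max(1, 4, 5, 1) = 5
Sendai→Sapporo→Nagoya→Kobe: max(5, 4, 4) = 5
Smallest bottleneck: 4%.

4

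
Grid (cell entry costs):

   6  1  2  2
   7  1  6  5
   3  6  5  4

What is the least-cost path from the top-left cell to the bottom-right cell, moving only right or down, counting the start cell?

20

Take r0c0→r0c1→r0c2→r0c3→r1c3→r2c3 for a total of 6 + 1 + 2 + 2 + 5 + 4 = 20.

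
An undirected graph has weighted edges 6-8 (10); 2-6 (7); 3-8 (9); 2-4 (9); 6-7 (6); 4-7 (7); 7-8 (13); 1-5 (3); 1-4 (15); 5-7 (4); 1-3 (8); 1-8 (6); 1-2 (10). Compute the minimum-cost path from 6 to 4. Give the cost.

13

A few of the 6→4 routes:
6-8-1-5-7-4: 10 + 6 + 3 + 4 + 7 = 30
6-7-5-1-4: 6 + 4 + 3 + 15 = 28
6-7-4: 6 + 7 = 13
6-2-4: 7 + 9 = 16
6-8-7-4: 10 + 13 + 7 = 30
Best route has total 13.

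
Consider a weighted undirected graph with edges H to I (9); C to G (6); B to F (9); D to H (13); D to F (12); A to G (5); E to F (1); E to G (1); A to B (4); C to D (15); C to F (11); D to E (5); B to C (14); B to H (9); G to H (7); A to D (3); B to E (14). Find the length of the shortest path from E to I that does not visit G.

27

A few of the E→I routes:
E → B → H → I: 14 + 9 + 9 = 32
E → D → A → B → H → I: 5 + 3 + 4 + 9 + 9 = 30
E → F → B → H → I: 1 + 9 + 9 + 9 = 28
E → D → H → I: 5 + 13 + 9 = 27
Shortest: 27.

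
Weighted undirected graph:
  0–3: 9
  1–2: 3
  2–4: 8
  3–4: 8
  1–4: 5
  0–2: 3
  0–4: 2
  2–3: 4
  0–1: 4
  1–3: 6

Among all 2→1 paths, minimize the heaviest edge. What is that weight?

3

Some routes from 2 to 1:
2 - 1: max(3) = 3
2 - 0 - 4 - 1: max(3, 2, 5) = 5
2 - 0 - 1: max(3, 4) = 4
Smallest bottleneck: 3.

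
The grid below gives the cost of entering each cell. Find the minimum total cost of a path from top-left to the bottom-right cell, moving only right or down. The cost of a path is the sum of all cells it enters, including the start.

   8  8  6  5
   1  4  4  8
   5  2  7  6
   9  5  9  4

One optimal route is (0,0) (1,0) (1,1) (2,1) (2,2) (2,3) (3,3).
Its cost is 8 + 1 + 4 + 2 + 7 + 6 + 4 = 32.

32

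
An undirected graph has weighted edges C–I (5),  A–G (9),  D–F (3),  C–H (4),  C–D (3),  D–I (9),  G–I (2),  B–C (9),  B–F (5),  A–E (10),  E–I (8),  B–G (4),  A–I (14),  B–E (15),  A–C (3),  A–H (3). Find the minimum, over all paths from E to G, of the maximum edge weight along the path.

8

Some routes from E to G:
E→I→D→C→A→G: max(8, 9, 3, 3, 9) = 9
E→I→C→D→F→B→G: max(8, 5, 3, 3, 5, 4) = 8
E→I→G: max(8, 2) = 8
Smallest bottleneck: 8.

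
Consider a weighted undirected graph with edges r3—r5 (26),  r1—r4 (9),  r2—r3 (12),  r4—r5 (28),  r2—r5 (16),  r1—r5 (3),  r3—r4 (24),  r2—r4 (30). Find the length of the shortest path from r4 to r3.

24

Comparing a few candidate routes:
r4-r1-r5-r3: 9 + 3 + 26 = 38
r4-r3: 24
r4-r1-r5-r2-r3: 9 + 3 + 16 + 12 = 40
The minimum is 24.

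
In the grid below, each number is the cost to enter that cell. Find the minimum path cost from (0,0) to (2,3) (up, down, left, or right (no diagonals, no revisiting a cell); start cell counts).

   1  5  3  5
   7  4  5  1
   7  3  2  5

20

Path (0,0) -> (0,1) -> (0,2) -> (0,3) -> (1,3) -> (2,3): 1 + 5 + 3 + 5 + 1 + 5 = 20.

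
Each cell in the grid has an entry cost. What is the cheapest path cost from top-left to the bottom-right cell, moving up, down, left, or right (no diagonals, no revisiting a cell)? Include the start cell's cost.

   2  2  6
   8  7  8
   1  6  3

Cheapest: [0,0] → [0,1] → [1,1] → [2,1] → [2,2]
  2 + 2 + 7 + 6 + 3 = 20

20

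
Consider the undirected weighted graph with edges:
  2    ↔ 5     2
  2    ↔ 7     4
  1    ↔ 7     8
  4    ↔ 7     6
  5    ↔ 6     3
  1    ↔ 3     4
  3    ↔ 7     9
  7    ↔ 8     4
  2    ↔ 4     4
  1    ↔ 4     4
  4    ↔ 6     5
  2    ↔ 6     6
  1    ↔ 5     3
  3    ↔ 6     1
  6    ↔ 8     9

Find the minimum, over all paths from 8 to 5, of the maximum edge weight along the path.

4

Some routes from 8 to 5:
8 → 7 → 2 → 4 → 1 → 3 → 6 → 5: max(4, 4, 4, 4, 4, 1, 3) = 4
8 → 7 → 2 → 5: max(4, 4, 2) = 4
8 → 7 → 2 → 4 → 1 → 5: max(4, 4, 4, 4, 3) = 4
Smallest bottleneck: 4.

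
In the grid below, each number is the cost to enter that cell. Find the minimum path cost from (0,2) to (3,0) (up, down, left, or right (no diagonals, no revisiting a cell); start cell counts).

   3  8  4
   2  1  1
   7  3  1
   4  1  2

13

Cheapest: (0,2) → (1,2) → (2,2) → (3,2) → (3,1) → (3,0)
  4 + 1 + 1 + 2 + 1 + 4 = 13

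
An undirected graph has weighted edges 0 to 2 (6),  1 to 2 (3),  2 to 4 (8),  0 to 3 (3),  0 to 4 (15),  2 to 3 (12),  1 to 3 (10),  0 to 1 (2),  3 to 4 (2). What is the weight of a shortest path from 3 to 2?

8

Some routes from 3 to 2:
3 -> 4 -> 2: 2 + 8 = 10
3 -> 0 -> 1 -> 2: 3 + 2 + 3 = 8
3 -> 0 -> 2: 3 + 6 = 9
Shortest: 8.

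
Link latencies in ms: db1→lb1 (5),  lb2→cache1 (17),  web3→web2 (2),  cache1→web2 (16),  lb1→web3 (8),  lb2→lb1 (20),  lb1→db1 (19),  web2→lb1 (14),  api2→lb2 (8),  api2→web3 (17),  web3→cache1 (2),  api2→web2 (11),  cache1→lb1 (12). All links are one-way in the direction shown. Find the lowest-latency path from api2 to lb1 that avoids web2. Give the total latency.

28

Paths from api2 to lb1 avoiding web2:
api2 -> web3 -> cache1 -> lb1: 17 + 2 + 12 = 31
api2 -> lb2 -> cache1 -> lb1: 8 + 17 + 12 = 37
api2 -> lb2 -> lb1: 8 + 20 = 28
Shortest: 28 ms.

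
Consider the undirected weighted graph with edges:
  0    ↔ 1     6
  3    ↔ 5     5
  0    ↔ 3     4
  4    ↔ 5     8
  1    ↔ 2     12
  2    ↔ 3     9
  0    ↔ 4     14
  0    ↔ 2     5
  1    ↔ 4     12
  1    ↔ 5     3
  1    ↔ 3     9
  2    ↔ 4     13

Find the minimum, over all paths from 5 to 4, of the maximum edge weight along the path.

Comparing a few candidate routes:
5 → 4: max(8) = 8
5 → 3 → 0 → 1 → 4: max(5, 4, 6, 12) = 12
5 → 3 → 2 → 1 → 4: max(5, 9, 12, 12) = 12
5 → 3 → 2 → 0 → 1 → 4: max(5, 9, 5, 6, 12) = 12
5 → 3 → 0 → 2 → 1 → 4: max(5, 4, 5, 12, 12) = 12
The minimum achievable maximum is 8.

8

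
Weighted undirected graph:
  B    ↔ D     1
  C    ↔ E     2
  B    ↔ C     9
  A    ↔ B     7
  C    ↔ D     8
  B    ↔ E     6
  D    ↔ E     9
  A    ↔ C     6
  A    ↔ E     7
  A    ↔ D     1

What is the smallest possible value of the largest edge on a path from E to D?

6

A few of the E→D routes:
E-A-B-D: max(7, 7, 1) = 7
E-B-D: max(6, 1) = 6
E-C-A-D: max(2, 6, 1) = 6
E-A-D: max(7, 1) = 7
E-C-A-B-D: max(2, 6, 7, 1) = 7
Best route has worst link 6.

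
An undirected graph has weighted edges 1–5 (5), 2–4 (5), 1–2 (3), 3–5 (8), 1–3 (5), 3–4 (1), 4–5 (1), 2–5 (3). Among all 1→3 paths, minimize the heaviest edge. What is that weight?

Some routes from 1 to 3:
1 - 2 - 5 - 4 - 3: max(3, 3, 1, 1) = 3
1 - 3: max(5) = 5
1 - 2 - 4 - 3: max(3, 5, 1) = 5
1 - 5 - 4 - 3: max(5, 1, 1) = 5
1 - 2 - 4 - 5 - 3: max(3, 5, 1, 8) = 8
1 - 5 - 2 - 4 - 3: max(5, 3, 5, 1) = 5
Best route has worst link 3.

3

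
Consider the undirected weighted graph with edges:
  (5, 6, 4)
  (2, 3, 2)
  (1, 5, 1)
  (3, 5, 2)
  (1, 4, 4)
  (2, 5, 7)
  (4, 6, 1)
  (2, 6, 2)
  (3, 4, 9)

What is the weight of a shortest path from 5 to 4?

Checking several routes:
5→3→2→6→4: 2 + 2 + 2 + 1 = 7
5→6→4: 4 + 1 = 5
5→1→4: 1 + 4 = 5
The minimum is 5.

5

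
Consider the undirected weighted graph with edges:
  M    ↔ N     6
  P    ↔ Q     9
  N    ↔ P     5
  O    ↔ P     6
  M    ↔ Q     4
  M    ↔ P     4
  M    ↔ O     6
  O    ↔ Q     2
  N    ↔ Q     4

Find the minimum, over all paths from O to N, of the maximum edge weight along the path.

Checking several routes:
O → M → P → N: max(6, 4, 5) = 6
O → Q → M → P → N: max(2, 4, 4, 5) = 5
O → Q → N: max(2, 4) = 4
Smallest bottleneck: 4.

4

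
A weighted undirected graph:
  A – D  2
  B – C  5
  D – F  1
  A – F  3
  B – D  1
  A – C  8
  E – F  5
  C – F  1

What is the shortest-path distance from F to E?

5

Candidate routes:
F → E: 5
Shortest: 5.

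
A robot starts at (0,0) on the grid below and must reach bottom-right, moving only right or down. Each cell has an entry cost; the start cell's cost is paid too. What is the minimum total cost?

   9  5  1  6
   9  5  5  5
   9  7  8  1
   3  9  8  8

34

Best path: [0,0] -> [0,1] -> [0,2] -> [1,2] -> [1,3] -> [2,3] -> [3,3]
Cost: 9 + 5 + 1 + 5 + 5 + 1 + 8 = 34
For comparison, the top-then-right route costs 35.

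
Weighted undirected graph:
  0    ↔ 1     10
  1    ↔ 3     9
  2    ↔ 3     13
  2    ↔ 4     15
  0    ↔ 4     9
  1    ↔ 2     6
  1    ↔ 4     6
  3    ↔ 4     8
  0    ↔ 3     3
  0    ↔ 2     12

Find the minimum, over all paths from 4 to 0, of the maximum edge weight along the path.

Checking several routes:
4 -> 3 -> 0: max(8, 3) = 8
4 -> 3 -> 1 -> 0: max(8, 9, 10) = 10
4 -> 0: max(9) = 9
4 -> 1 -> 0: max(6, 10) = 10
4 -> 1 -> 3 -> 0: max(6, 9, 3) = 9
Smallest bottleneck: 8.

8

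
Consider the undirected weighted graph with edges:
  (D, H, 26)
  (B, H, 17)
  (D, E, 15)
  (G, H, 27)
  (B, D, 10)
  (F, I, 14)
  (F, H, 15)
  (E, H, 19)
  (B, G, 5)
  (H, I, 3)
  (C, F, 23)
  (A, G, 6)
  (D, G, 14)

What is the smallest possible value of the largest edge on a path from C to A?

23

A few of the C→A routes:
C -> F -> H -> B -> G -> A: max(23, 15, 17, 5, 6) = 23
C -> F -> I -> H -> E -> D -> B -> G -> A: max(23, 14, 3, 19, 15, 10, 5, 6) = 23
C -> F -> I -> H -> B -> D -> G -> A: max(23, 14, 3, 17, 10, 14, 6) = 23
C -> F -> I -> H -> E -> D -> G -> A: max(23, 14, 3, 19, 15, 14, 6) = 23
C -> F -> H -> B -> D -> G -> A: max(23, 15, 17, 10, 14, 6) = 23
C -> F -> I -> H -> B -> G -> A: max(23, 14, 3, 17, 5, 6) = 23
Smallest bottleneck: 23.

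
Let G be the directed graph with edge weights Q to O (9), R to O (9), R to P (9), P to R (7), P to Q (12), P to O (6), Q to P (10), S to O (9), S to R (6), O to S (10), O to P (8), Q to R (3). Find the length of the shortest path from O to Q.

Routes from O to Q:
O - S - R - P - Q: 10 + 6 + 9 + 12 = 37
O - P - Q: 8 + 12 = 20
The minimum is 20.

20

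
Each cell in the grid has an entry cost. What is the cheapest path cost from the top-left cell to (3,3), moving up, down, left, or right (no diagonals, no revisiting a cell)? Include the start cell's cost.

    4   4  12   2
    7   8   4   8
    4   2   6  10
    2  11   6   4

Cheapest: [0,0]→[1,0]→[2,0]→[2,1]→[2,2]→[3,2]→[3,3]
  4 + 7 + 4 + 2 + 6 + 6 + 4 = 33

33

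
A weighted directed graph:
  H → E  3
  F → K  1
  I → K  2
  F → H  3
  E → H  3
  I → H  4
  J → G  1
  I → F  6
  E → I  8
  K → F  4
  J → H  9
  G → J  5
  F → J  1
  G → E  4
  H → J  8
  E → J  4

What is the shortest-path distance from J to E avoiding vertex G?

12

Routes from J to E avoiding G:
J - H - E: 9 + 3 = 12
Best route has total 12.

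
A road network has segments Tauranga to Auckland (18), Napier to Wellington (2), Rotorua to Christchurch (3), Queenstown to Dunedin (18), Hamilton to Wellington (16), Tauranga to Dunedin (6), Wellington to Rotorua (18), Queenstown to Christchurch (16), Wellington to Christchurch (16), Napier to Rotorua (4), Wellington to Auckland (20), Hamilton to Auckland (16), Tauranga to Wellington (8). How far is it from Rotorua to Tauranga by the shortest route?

Comparing a few candidate routes:
Rotorua -> Napier -> Wellington -> Tauranga: 4 + 2 + 8 = 14
Rotorua -> Christchurch -> Queenstown -> Dunedin -> Tauranga: 3 + 16 + 18 + 6 = 43
Rotorua -> Christchurch -> Wellington -> Tauranga: 3 + 16 + 8 = 27
Rotorua -> Wellington -> Tauranga: 18 + 8 = 26
Shortest: 14.

14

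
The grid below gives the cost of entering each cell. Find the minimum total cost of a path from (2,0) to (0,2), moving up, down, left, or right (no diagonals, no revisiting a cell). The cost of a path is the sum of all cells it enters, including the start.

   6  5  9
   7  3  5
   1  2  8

Cheapest: [2,0] [2,1] [1,1] [0,1] [0,2]
  1 + 2 + 3 + 5 + 9 = 20

20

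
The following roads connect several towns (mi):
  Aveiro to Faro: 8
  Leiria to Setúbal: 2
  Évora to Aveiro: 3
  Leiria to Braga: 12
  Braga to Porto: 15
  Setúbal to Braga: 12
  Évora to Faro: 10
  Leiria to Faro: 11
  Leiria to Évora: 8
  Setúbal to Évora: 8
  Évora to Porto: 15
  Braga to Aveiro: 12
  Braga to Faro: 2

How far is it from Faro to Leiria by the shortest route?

Checking several routes:
Faro → Leiria: 11
Faro → Braga → Leiria: 2 + 12 = 14
Faro → Braga → Setúbal → Leiria: 2 + 12 + 2 = 16
Faro → Évora → Leiria: 10 + 8 = 18
Faro → Aveiro → Évora → Leiria: 8 + 3 + 8 = 19
The minimum is 11 mi.

11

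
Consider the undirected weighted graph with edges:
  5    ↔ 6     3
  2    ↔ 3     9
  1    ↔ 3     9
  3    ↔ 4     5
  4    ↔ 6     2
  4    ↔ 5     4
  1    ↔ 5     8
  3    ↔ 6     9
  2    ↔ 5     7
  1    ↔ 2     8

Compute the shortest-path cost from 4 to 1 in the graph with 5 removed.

14

A few of the 4→1 routes:
4-6-3-1: 2 + 9 + 9 = 20
4-3-1: 5 + 9 = 14
4-3-2-1: 5 + 9 + 8 = 22
Shortest: 14.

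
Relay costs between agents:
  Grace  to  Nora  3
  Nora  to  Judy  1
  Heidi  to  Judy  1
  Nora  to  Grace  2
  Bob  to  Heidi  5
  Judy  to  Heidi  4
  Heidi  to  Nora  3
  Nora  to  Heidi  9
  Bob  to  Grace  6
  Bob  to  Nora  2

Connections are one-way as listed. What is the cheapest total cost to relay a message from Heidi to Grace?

5

Paths from Heidi to Grace:
Heidi→Nora→Grace: 3 + 2 = 5
The minimum is 5.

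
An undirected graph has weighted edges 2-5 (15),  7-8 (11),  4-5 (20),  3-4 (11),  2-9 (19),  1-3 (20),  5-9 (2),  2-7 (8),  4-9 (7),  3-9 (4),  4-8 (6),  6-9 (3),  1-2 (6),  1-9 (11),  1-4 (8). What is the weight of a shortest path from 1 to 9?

Some routes from 1 to 9:
1 → 9: 11
1 → 3 → 9: 20 + 4 = 24
1 → 2 → 5 → 9: 6 + 15 + 2 = 23
1 → 4 → 3 → 9: 8 + 11 + 4 = 23
1 → 4 → 9: 8 + 7 = 15
Best route has total 11.

11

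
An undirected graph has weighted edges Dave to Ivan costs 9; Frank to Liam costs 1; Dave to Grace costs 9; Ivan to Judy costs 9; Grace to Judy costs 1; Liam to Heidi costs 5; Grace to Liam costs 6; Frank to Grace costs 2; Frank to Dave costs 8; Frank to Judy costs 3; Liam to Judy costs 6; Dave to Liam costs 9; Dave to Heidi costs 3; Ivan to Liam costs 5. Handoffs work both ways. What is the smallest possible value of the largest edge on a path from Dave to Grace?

Comparing a few candidate routes:
Dave → Heidi → Liam → Frank → Judy → Grace: max(3, 5, 1, 3, 1) = 5
Dave → Heidi → Liam → Judy → Frank → Grace: max(3, 5, 6, 3, 2) = 6
Dave → Heidi → Liam → Judy → Grace: max(3, 5, 6, 1) = 6
Dave → Heidi → Liam → Frank → Grace: max(3, 5, 1, 2) = 5
Dave → Heidi → Liam → Grace: max(3, 5, 6) = 6
The minimum achievable maximum is 5.

5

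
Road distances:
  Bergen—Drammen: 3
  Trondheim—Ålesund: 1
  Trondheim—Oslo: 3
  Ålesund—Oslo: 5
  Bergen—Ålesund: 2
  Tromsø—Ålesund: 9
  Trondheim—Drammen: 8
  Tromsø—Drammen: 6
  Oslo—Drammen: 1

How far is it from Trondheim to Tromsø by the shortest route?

Some routes from Trondheim to Tromsø:
Trondheim-Ålesund-Oslo-Drammen-Tromsø: 1 + 5 + 1 + 6 = 13
Trondheim-Ålesund-Tromsø: 1 + 9 = 10
Trondheim-Ålesund-Bergen-Drammen-Tromsø: 1 + 2 + 3 + 6 = 12
Trondheim-Drammen-Tromsø: 8 + 6 = 14
Trondheim-Oslo-Drammen-Tromsø: 3 + 1 + 6 = 10
The minimum is 10.

10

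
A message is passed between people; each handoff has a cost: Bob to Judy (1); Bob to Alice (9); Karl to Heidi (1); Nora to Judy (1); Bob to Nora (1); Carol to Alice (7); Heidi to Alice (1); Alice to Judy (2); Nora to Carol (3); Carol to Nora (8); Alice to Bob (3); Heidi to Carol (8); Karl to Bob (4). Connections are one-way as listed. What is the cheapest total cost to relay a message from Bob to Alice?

9

Candidate routes:
Bob - Alice: 9
Bob - Nora - Carol - Alice: 1 + 3 + 7 = 11
Shortest: 9.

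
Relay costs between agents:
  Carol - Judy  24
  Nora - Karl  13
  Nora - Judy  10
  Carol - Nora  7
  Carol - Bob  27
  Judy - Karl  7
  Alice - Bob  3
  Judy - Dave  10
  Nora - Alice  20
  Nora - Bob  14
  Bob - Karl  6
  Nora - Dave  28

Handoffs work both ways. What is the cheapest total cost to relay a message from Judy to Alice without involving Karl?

A few of the Judy→Alice routes:
Judy→Nora→Alice: 10 + 20 = 30
Judy→Carol→Nora→Bob→Alice: 24 + 7 + 14 + 3 = 48
Judy→Nora→Bob→Alice: 10 + 14 + 3 = 27
Judy→Nora→Carol→Bob→Alice: 10 + 7 + 27 + 3 = 47
The minimum is 27.

27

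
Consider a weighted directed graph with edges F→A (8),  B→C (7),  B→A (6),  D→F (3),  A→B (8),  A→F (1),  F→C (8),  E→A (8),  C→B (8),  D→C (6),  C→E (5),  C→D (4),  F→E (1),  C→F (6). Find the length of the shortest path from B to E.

8

Routes from B to E:
B-C-E: 7 + 5 = 12
B-C-F-E: 7 + 6 + 1 = 14
B-C-D-F-E: 7 + 4 + 3 + 1 = 15
B-A-F-C-E: 6 + 1 + 8 + 5 = 20
B-A-F-E: 6 + 1 + 1 = 8
The minimum is 8.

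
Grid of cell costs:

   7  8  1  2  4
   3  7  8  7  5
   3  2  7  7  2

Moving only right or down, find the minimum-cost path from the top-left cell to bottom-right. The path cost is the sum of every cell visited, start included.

Cheapest: [0,0] [0,1] [0,2] [0,3] [0,4] [1,4] [2,4]
  7 + 8 + 1 + 2 + 4 + 5 + 2 = 29

29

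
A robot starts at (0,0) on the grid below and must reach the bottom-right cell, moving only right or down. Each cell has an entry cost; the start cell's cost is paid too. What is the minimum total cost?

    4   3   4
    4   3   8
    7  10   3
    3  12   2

23

Take r0c0 → r0c1 → r1c1 → r1c2 → r2c2 → r3c2 for a total of 4 + 3 + 3 + 8 + 3 + 2 = 23.
For comparison, the top-then-right route costs 24.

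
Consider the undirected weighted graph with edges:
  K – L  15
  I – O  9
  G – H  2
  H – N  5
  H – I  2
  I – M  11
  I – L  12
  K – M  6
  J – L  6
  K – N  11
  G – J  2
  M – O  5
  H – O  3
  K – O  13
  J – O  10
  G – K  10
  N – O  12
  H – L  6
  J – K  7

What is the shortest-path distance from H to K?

11

A few of the H→K routes:
H -> O -> K: 3 + 13 = 16
H -> G -> J -> K: 2 + 2 + 7 = 11
H -> O -> M -> K: 3 + 5 + 6 = 14
H -> G -> K: 2 + 10 = 12
H -> N -> K: 5 + 11 = 16
Best route has total 11.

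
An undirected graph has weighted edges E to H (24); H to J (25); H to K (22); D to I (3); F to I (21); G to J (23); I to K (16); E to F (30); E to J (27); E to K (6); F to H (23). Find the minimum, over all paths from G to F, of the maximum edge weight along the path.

Checking several routes:
G-J-H-F: max(23, 25, 23) = 25
G-J-H-K-I-F: max(23, 25, 22, 16, 21) = 25
G-J-H-E-K-I-F: max(23, 25, 24, 6, 16, 21) = 25
Best route has worst link 25.

25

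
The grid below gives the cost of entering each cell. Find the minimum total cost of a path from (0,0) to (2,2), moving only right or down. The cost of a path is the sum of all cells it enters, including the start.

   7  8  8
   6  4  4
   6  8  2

23

Cheapest: r0c0 → r1c0 → r1c1 → r1c2 → r2c2
  7 + 6 + 4 + 4 + 2 = 23
(Top row then right column would cost 29.)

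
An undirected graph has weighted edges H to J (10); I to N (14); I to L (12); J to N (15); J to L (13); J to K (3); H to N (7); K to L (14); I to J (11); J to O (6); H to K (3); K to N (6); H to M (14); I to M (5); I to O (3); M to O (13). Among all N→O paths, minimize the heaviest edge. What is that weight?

6

Checking several routes:
N→H→J→O: max(7, 10, 6) = 10
N→K→J→O: max(6, 3, 6) = 6
N→K→H→J→O: max(6, 3, 10, 6) = 10
N→H→K→J→O: max(7, 3, 3, 6) = 7
Best route has worst link 6.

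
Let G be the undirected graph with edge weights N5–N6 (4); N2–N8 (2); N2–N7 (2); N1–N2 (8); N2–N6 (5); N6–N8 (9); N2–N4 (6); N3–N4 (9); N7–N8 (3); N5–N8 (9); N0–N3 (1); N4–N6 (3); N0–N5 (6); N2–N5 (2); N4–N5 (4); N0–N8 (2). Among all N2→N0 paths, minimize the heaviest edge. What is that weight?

2

Comparing a few candidate routes:
N2→N8→N0: max(2, 2) = 2
N2→N4→N6→N5→N0: max(6, 3, 4, 6) = 6
N2→N7→N8→N0: max(2, 3, 2) = 3
Best route has worst link 2.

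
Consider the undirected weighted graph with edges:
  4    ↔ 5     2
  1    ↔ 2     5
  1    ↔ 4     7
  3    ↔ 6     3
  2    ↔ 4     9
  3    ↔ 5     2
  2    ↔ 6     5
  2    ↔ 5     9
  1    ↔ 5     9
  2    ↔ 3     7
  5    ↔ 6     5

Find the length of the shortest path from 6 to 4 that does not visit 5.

14

Routes from 6 to 4 avoiding 5:
6 → 2 → 4: 5 + 9 = 14
6 → 2 → 1 → 4: 5 + 5 + 7 = 17
6 → 3 → 2 → 4: 3 + 7 + 9 = 19
6 → 3 → 2 → 1 → 4: 3 + 7 + 5 + 7 = 22
Shortest: 14.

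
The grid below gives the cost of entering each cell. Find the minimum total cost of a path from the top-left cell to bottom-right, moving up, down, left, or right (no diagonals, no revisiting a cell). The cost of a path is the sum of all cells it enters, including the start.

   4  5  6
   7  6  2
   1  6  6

23

Path r0c0 -> r0c1 -> r0c2 -> r1c2 -> r2c2: 4 + 5 + 6 + 2 + 6 = 23.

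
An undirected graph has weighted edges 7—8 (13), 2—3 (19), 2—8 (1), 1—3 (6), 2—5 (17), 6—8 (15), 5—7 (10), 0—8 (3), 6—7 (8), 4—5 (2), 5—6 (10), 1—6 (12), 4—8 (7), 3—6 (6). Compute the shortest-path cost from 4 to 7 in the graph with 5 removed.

20

Some routes from 4 to 7 avoiding 5:
4 - 8 - 2 - 3 - 6 - 7: 7 + 1 + 19 + 6 + 8 = 41
4 - 8 - 7: 7 + 13 = 20
4 - 8 - 6 - 7: 7 + 15 + 8 = 30
The minimum is 20.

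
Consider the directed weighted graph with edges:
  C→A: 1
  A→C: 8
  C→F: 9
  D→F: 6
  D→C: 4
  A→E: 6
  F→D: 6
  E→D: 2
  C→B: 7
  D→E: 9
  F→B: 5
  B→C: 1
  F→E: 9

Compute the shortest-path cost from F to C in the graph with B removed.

10

Routes from F to C avoiding B:
F-D-C: 6 + 4 = 10
F-E-D-C: 9 + 2 + 4 = 15
The minimum is 10.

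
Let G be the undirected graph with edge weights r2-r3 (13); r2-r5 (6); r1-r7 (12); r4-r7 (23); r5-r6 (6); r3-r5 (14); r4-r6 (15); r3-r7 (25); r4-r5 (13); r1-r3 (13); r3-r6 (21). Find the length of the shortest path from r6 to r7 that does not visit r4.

45

Some routes from r6 to r7 avoiding r4:
r6-r5-r3-r1-r7: 6 + 14 + 13 + 12 = 45
r6-r3-r1-r7: 21 + 13 + 12 = 46
r6-r5-r3-r7: 6 + 14 + 25 = 45
The minimum is 45.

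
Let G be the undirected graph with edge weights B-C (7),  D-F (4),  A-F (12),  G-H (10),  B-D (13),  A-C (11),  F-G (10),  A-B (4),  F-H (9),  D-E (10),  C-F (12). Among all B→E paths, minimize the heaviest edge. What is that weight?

12

Comparing a few candidate routes:
B - A - C - F - D - E: max(4, 11, 12, 4, 10) = 12
B - A - F - D - E: max(4, 12, 4, 10) = 12
B - C - F - D - E: max(7, 12, 4, 10) = 12
B - C - A - F - D - E: max(7, 11, 12, 4, 10) = 12
The minimum achievable maximum is 12.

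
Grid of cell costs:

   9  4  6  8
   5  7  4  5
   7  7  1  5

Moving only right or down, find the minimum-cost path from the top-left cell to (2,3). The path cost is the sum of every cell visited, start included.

Best path: (0,0) (0,1) (0,2) (1,2) (2,2) (2,3)
Cost: 9 + 4 + 6 + 4 + 1 + 5 = 29
For comparison, the top-then-right route costs 37.

29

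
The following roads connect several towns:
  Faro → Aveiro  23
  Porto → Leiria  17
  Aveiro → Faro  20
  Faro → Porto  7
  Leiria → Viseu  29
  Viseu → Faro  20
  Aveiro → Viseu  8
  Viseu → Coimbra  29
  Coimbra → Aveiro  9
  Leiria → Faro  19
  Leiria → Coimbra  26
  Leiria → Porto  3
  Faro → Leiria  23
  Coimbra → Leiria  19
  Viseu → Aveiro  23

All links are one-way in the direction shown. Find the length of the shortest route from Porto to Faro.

Comparing a few candidate routes:
Porto - Leiria - Faro: 17 + 19 = 36
Porto - Leiria - Coimbra - Aveiro - Faro: 17 + 26 + 9 + 20 = 72
Porto - Leiria - Viseu - Faro: 17 + 29 + 20 = 66
The minimum is 36.

36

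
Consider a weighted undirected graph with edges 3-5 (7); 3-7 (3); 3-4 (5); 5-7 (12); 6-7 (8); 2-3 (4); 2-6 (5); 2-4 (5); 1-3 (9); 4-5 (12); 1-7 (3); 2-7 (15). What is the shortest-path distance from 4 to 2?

Comparing a few candidate routes:
4-2: 5
4-3-2: 5 + 4 = 9
4-3-7-6-2: 5 + 3 + 8 + 5 = 21
The minimum is 5.

5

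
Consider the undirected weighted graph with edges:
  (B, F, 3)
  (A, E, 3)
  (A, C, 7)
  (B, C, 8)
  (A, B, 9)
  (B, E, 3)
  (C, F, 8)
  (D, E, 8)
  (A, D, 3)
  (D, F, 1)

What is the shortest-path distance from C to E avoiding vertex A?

11

Candidate routes:
C→F→D→E: 8 + 1 + 8 = 17
C→F→B→E: 8 + 3 + 3 = 14
C→B→F→D→E: 8 + 3 + 1 + 8 = 20
C→B→E: 8 + 3 = 11
The minimum is 11.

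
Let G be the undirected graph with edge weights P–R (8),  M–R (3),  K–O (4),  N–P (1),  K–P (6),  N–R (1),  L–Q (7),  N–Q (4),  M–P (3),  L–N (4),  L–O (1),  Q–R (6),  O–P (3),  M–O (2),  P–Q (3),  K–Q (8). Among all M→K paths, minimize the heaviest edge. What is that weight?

4

A few of the M→K routes:
M-R-N-L-O-K: max(3, 1, 4, 1, 4) = 4
M-P-Q-N-L-O-K: max(3, 3, 4, 4, 1, 4) = 4
M-P-N-L-O-K: max(3, 1, 4, 1, 4) = 4
M-R-N-P-O-K: max(3, 1, 1, 3, 4) = 4
M-O-K: max(2, 4) = 4
M-R-N-Q-P-O-K: max(3, 1, 4, 3, 3, 4) = 4
Smallest bottleneck: 4.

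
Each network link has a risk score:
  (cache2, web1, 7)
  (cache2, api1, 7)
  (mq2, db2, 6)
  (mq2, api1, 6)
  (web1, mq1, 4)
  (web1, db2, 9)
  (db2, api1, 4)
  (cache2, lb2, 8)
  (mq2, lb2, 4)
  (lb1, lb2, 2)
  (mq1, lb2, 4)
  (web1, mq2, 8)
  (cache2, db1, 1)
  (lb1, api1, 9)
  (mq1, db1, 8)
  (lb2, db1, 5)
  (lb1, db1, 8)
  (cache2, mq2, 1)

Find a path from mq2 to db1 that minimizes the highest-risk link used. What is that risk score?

Some routes from mq2 to db1:
mq2→cache2→db1: max(1, 1) = 1
mq2→db2→api1→cache2→db1: max(6, 4, 7, 1) = 7
mq2→api1→cache2→web1→mq1→lb2→db1: max(6, 7, 7, 4, 4, 5) = 7
mq2→cache2→web1→mq1→lb2→db1: max(1, 7, 4, 4, 5) = 7
mq2→api1→cache2→db1: max(6, 7, 1) = 7
mq2→lb2→db1: max(4, 5) = 5
Smallest bottleneck: 1.

1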